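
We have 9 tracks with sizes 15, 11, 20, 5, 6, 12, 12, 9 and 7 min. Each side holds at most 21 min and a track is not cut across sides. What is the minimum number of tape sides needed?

5

Total = 20 + 15 + 12 + 12 + 11 + 9 + 7 + 6 + 5 = 97 min.
Lower bound: ⌈97/21⌉ = 5 tape sides.
A packing using 5 tape sides:
  side 1: 20 = 20
  side 2: 15 + 6 = 21
  side 3: 12 + 9 = 21
  side 4: 12 + 7 = 19
  side 5: 11 + 5 = 16
This matches the lower bound, so 5 is optimal.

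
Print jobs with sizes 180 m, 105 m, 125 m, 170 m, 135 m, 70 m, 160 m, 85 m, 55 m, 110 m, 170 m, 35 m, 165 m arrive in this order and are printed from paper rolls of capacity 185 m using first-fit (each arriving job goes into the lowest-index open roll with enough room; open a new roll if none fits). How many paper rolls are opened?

10

  180 → roll 1 (new)  [load 180/185]
  105 → roll 2 (new)  [load 105/185]
  125 → roll 3 (new)  [load 125/185]
  170 → roll 4 (new)  [load 170/185]
  135 → roll 5 (new)  [load 135/185]
  70 → roll 2  [load 175/185]
  160 → roll 6 (new)  [load 160/185]
  85 → roll 7 (new)  [load 85/185]
  55 → roll 3  [load 180/185]
  110 → roll 8 (new)  [load 110/185]
  170 → roll 9 (new)  [load 170/185]
  35 → roll 5  [load 170/185]
  165 → roll 10 (new)  [load 165/185]
10 paper rolls opened.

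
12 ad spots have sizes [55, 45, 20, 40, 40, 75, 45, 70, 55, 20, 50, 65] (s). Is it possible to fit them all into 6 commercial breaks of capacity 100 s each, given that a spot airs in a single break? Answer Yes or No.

No

Total = 580 s; ⌈580/100⌉ = 6.
The bound of 6 does not rule out 6, but exhaustive search shows no assignment into 6 commercial breaks of capacity 100 s exists — the minimum is 7.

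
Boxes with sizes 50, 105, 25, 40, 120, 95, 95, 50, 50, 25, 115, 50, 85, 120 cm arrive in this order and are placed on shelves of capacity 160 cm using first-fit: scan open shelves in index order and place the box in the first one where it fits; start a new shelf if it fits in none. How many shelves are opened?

  50 → shelf 1 (new)  [load 50/160]
  105 → shelf 1  [load 155/160]
  25 → shelf 2 (new)  [load 25/160]
  40 → shelf 2  [load 65/160]
  120 → shelf 3 (new)  [load 120/160]
  95 → shelf 2  [load 160/160]
  95 → shelf 4 (new)  [load 95/160]
  50 → shelf 4  [load 145/160]
  50 → shelf 5 (new)  [load 50/160]
  25 → shelf 3  [load 145/160]
  115 → shelf 6 (new)  [load 115/160]
  50 → shelf 5  [load 100/160]
  85 → shelf 7 (new)  [load 85/160]
  120 → shelf 8 (new)  [load 120/160]
8 shelves opened.

8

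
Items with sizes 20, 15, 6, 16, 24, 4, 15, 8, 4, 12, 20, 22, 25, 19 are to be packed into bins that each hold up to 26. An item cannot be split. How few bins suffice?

10

Total = 25 + 24 + 22 + 20 + 20 + 19 + 16 + 15 + 15 + 12 + 8 + 6 + 4 + 4 = 210.
Lower bound: ⌈210/26⌉ = 9 bins.
A packing using 10 bins:
  bin 1: 25 = 25
  bin 2: 24 = 24
  bin 3: 22 + 4 = 26
  bin 4: 20 + 6 = 26
  bin 5: 20 + 4 = 24
  bin 6: 19 = 19
  bin 7: 16 + 8 = 24
  bin 8: 15 = 15
  bin 9: 15 = 15
  bin 10: 12 = 12
No arrangement into 9 bins stays within capacity, so 10 is optimal.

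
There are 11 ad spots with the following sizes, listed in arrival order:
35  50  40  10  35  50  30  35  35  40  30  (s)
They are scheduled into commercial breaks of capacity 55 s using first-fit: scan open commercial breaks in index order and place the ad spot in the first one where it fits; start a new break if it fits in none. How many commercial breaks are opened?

  35 → break 1 (new)  [load 35/55]
  50 → break 2 (new)  [load 50/55]
  40 → break 3 (new)  [load 40/55]
  10 → break 1  [load 45/55]
  35 → break 4 (new)  [load 35/55]
  50 → break 5 (new)  [load 50/55]
  30 → break 6 (new)  [load 30/55]
  35 → break 7 (new)  [load 35/55]
  35 → break 8 (new)  [load 35/55]
  40 → break 9 (new)  [load 40/55]
  30 → break 10 (new)  [load 30/55]
10 commercial breaks opened.

10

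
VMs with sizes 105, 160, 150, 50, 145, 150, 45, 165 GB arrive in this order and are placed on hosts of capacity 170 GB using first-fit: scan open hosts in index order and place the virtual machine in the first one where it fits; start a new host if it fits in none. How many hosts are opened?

7

  105 → host 1 (new)  [load 105/170]
  160 → host 2 (new)  [load 160/170]
  150 → host 3 (new)  [load 150/170]
  50 → host 1  [load 155/170]
  145 → host 4 (new)  [load 145/170]
  150 → host 5 (new)  [load 150/170]
  45 → host 6 (new)  [load 45/170]
  165 → host 7 (new)  [load 165/170]
7 hosts opened.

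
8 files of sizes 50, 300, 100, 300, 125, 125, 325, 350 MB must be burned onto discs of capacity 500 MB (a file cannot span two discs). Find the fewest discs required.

4

Total = 350 + 325 + 300 + 300 + 125 + 125 + 100 + 50 = 1675 MB.
Lower bound: ⌈1675/500⌉ = 4 discs.
A packing using 4 discs:
  disc 1: 350 + 125 = 475
  disc 2: 325 + 125 + 50 = 500
  disc 3: 300 + 100 = 400
  disc 4: 300 = 300
This matches the lower bound, so 4 is optimal.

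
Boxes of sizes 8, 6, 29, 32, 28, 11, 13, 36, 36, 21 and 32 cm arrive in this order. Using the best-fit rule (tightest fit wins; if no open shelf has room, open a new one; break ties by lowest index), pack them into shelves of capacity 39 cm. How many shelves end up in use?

  8 → shelf 1 (new)  [load 8/39]
  6 → shelf 1  [load 14/39]
  29 → shelf 2 (new)  [load 29/39]
  32 → shelf 3 (new)  [load 32/39]
  28 → shelf 4 (new)  [load 28/39]
  11 → shelf 4  [load 39/39]
  13 → shelf 1  [load 27/39]
  36 → shelf 5 (new)  [load 36/39]
  36 → shelf 6 (new)  [load 36/39]
  21 → shelf 7 (new)  [load 21/39]
  32 → shelf 8 (new)  [load 32/39]
8 shelves opened.

8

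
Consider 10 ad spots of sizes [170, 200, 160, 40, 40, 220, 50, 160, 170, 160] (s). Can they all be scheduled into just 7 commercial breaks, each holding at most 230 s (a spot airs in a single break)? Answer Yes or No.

Yes

A valid assignment using 7 commercial breaks:
  break 1: 220 = 220
  break 2: 200 = 200
  break 3: 170 + 50 = 220
  break 4: 170 + 40 = 210
  break 5: 160 + 40 = 200
  break 6: 160 = 160
  break 7: 160 = 160
Every load is within 230 s, so 7 commercial breaks suffice.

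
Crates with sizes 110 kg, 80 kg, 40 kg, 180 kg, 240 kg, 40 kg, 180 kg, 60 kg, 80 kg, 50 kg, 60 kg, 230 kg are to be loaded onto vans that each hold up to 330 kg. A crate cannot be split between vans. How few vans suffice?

Total = 240 + 230 + 180 + 180 + 110 + 80 + 80 + 60 + 60 + 50 + 40 + 40 = 1350 kg.
Lower bound: ⌈1350/330⌉ = 5 vans.
A packing using 5 vans:
  van 1: 240 + 80 = 320
  van 2: 230 + 80 = 310
  van 3: 180 + 110 + 40 = 330
  van 4: 180 + 60 + 60 = 300
  van 5: 50 + 40 = 90
This matches the lower bound, so 5 is optimal.

5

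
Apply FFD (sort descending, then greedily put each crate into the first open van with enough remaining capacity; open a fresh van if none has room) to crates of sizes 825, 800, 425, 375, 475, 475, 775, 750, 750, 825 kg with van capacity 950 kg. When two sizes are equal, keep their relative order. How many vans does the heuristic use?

8

Sorted descending: 825, 825, 800, 775, 750, 750, 475, 475, 425, 375.
  825 → van 1 (new)  [load 825/950]
  825 → van 2 (new)  [load 825/950]
  800 → van 3 (new)  [load 800/950]
  775 → van 4 (new)  [load 775/950]
  750 → van 5 (new)  [load 750/950]
  750 → van 6 (new)  [load 750/950]
  475 → van 7 (new)  [load 475/950]
  475 → van 7  [load 950/950]
  425 → van 8 (new)  [load 425/950]
  375 → van 8  [load 800/950]
8 vans opened.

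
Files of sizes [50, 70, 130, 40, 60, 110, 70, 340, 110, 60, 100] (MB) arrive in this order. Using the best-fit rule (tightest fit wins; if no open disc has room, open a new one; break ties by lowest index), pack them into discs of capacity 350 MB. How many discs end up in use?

4

  50 → disc 1 (new)  [load 50/350]
  70 → disc 1  [load 120/350]
  130 → disc 1  [load 250/350]
  40 → disc 1  [load 290/350]
  60 → disc 1  [load 350/350]
  110 → disc 2 (new)  [load 110/350]
  70 → disc 2  [load 180/350]
  340 → disc 3 (new)  [load 340/350]
  110 → disc 2  [load 290/350]
  60 → disc 2  [load 350/350]
  100 → disc 4 (new)  [load 100/350]
4 discs opened.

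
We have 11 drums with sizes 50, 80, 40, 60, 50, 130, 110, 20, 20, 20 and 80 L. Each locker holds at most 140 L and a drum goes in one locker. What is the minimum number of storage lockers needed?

5

Total = 130 + 110 + 80 + 80 + 60 + 50 + 50 + 40 + 20 + 20 + 20 = 660 L.
Lower bound: ⌈660/140⌉ = 5 storage lockers.
A packing using 5 storage lockers:
  locker 1: 130 = 130
  locker 2: 110 + 20 = 130
  locker 3: 80 + 60 = 140
  locker 4: 80 + 50 = 130
  locker 5: 50 + 40 + 20 + 20 = 130
This matches the lower bound, so 5 is optimal.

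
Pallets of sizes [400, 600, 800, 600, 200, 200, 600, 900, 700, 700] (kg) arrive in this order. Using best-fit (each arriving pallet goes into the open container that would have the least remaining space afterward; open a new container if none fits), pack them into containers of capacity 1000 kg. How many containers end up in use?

  400 → container 1 (new)  [load 400/1000]
  600 → container 1  [load 1000/1000]
  800 → container 2 (new)  [load 800/1000]
  600 → container 3 (new)  [load 600/1000]
  200 → container 2  [load 1000/1000]
  200 → container 3  [load 800/1000]
  600 → container 4 (new)  [load 600/1000]
  900 → container 5 (new)  [load 900/1000]
  700 → container 6 (new)  [load 700/1000]
  700 → container 7 (new)  [load 700/1000]
7 containers opened.

7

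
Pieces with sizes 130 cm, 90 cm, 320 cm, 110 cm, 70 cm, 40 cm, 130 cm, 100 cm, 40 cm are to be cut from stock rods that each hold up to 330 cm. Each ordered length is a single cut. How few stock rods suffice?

4

Total = 320 + 130 + 130 + 110 + 100 + 90 + 70 + 40 + 40 = 1030 cm.
Lower bound: ⌈1030/330⌉ = 4 stock rods.
A packing using 4 stock rods:
  stock rod 1: 320 = 320
  stock rod 2: 130 + 130 + 70 = 330
  stock rod 3: 110 + 100 + 90 = 300
  stock rod 4: 40 + 40 = 80
This matches the lower bound, so 4 is optimal.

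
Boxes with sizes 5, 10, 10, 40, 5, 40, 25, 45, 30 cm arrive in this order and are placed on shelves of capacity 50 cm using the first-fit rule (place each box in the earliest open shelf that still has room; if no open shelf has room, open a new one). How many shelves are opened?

6

  5 → shelf 1 (new)  [load 5/50]
  10 → shelf 1  [load 15/50]
  10 → shelf 1  [load 25/50]
  40 → shelf 2 (new)  [load 40/50]
  5 → shelf 1  [load 30/50]
  40 → shelf 3 (new)  [load 40/50]
  25 → shelf 4 (new)  [load 25/50]
  45 → shelf 5 (new)  [load 45/50]
  30 → shelf 6 (new)  [load 30/50]
6 shelves opened.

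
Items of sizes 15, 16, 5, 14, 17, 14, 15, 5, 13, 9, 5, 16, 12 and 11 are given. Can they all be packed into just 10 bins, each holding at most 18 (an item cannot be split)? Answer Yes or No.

Total = 167; ⌈167/18⌉ = 10.
The bound of 10 does not rule out 10, but exhaustive search shows no assignment into 10 bins of capacity 18 exists — the minimum is 11.

No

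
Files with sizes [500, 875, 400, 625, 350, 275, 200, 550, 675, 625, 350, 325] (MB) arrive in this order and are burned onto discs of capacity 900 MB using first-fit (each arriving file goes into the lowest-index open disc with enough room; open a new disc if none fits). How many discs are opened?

  500 → disc 1 (new)  [load 500/900]
  875 → disc 2 (new)  [load 875/900]
  400 → disc 1  [load 900/900]
  625 → disc 3 (new)  [load 625/900]
  350 → disc 4 (new)  [load 350/900]
  275 → disc 3  [load 900/900]
  200 → disc 4  [load 550/900]
  550 → disc 5 (new)  [load 550/900]
  675 → disc 6 (new)  [load 675/900]
  625 → disc 7 (new)  [load 625/900]
  350 → disc 4  [load 900/900]
  325 → disc 5  [load 875/900]
7 discs opened.

7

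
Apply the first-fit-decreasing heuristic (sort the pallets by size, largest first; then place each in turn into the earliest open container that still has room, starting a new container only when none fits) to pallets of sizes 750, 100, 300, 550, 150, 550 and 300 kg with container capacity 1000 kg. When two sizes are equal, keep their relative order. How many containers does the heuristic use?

Sorted descending: 750, 550, 550, 300, 300, 150, 100.
  750 → container 1 (new)  [load 750/1000]
  550 → container 2 (new)  [load 550/1000]
  550 → container 3 (new)  [load 550/1000]
  300 → container 2  [load 850/1000]
  300 → container 3  [load 850/1000]
  150 → container 1  [load 900/1000]
  100 → container 1  [load 1000/1000]
3 containers opened.

3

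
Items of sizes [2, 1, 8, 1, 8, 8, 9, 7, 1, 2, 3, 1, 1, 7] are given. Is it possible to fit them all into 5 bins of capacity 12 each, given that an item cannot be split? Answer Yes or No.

Total = 59; ⌈59/12⌉ = 5.
6 items each exceed half the capacity and cannot share a bin, forcing at least 6 bins.
At least 6 bins are required, but only 5 are allowed.

No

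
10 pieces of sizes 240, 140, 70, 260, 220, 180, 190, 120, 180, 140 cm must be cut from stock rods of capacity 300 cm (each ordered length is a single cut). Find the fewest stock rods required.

7

Total = 260 + 240 + 220 + 190 + 180 + 180 + 140 + 140 + 120 + 70 = 1740 cm.
Lower bound: ⌈1740/300⌉ = 6 stock rods.
A packing using 7 stock rods:
  stock rod 1: 260 = 260
  stock rod 2: 240 = 240
  stock rod 3: 220 + 70 = 290
  stock rod 4: 190 = 190
  stock rod 5: 180 + 120 = 300
  stock rod 6: 180 = 180
  stock rod 7: 140 + 140 = 280
No arrangement into 6 stock rods stays within capacity, so 7 is optimal.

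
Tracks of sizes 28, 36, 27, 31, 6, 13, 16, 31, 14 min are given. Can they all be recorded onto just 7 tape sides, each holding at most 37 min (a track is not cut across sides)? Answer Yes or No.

A valid assignment using 7 tape sides:
  side 1: 36 = 36
  side 2: 31 + 6 = 37
  side 3: 31 = 31
  side 4: 28 = 28
  side 5: 27 = 27
  side 6: 16 + 14 = 30
  side 7: 13 = 13
Every load is within 37 min, so 7 tape sides suffice.

Yes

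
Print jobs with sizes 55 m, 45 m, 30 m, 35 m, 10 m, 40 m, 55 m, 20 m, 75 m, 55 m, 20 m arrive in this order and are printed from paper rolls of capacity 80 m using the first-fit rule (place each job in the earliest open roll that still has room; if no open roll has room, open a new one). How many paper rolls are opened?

  55 → roll 1 (new)  [load 55/80]
  45 → roll 2 (new)  [load 45/80]
  30 → roll 2  [load 75/80]
  35 → roll 3 (new)  [load 35/80]
  10 → roll 1  [load 65/80]
  40 → roll 3  [load 75/80]
  55 → roll 4 (new)  [load 55/80]
  20 → roll 4  [load 75/80]
  75 → roll 5 (new)  [load 75/80]
  55 → roll 6 (new)  [load 55/80]
  20 → roll 6  [load 75/80]
6 paper rolls opened.

6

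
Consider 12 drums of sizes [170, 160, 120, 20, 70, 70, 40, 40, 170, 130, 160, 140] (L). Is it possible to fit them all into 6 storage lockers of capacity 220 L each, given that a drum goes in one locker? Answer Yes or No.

Total = 1290 L; ⌈1290/220⌉ = 6.
7 drums each exceed half the capacity and cannot share a locker, forcing at least 7 storage lockers.
At least 7 storage lockers are required, but only 6 are allowed.

No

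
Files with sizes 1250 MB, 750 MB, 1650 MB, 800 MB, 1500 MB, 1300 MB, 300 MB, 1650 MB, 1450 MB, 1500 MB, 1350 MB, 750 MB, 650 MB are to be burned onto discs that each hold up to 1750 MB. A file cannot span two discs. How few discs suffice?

10

Total = 1650 + 1650 + 1500 + 1500 + 1450 + 1350 + 1300 + 1250 + 800 + 750 + 750 + 650 + 300 = 14900 MB.
Lower bound: ⌈14900/1750⌉ = 9 discs.
A packing using 10 discs:
  disc 1: 1650 = 1650
  disc 2: 1650 = 1650
  disc 3: 1500 = 1500
  disc 4: 1500 = 1500
  disc 5: 1450 + 300 = 1750
  disc 6: 1350 = 1350
  disc 7: 1300 = 1300
  disc 8: 1250 = 1250
  disc 9: 800 + 750 = 1550
  disc 10: 750 + 650 = 1400
No arrangement into 9 discs stays within capacity, so 10 is optimal.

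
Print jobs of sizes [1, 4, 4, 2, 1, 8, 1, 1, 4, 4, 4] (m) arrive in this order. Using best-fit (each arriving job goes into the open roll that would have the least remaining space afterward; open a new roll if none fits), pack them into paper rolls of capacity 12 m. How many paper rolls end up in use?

3

  1 → roll 1 (new)  [load 1/12]
  4 → roll 1  [load 5/12]
  4 → roll 1  [load 9/12]
  2 → roll 1  [load 11/12]
  1 → roll 1  [load 12/12]
  8 → roll 2 (new)  [load 8/12]
  1 → roll 2  [load 9/12]
  1 → roll 2  [load 10/12]
  4 → roll 3 (new)  [load 4/12]
  4 → roll 3  [load 8/12]
  4 → roll 3  [load 12/12]
3 paper rolls opened.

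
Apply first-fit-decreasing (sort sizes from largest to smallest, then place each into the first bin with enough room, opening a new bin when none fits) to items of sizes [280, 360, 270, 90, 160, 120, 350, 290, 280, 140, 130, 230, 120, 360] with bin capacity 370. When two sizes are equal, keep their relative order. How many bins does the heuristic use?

10

Sorted descending: 360, 360, 350, 290, 280, 280, 270, 230, 160, 140, 130, 120, 120, 90.
  360 → bin 1 (new)  [load 360/370]
  360 → bin 2 (new)  [load 360/370]
  350 → bin 3 (new)  [load 350/370]
  290 → bin 4 (new)  [load 290/370]
  280 → bin 5 (new)  [load 280/370]
  280 → bin 6 (new)  [load 280/370]
  270 → bin 7 (new)  [load 270/370]
  230 → bin 8 (new)  [load 230/370]
  160 → bin 9 (new)  [load 160/370]
  140 → bin 8  [load 370/370]
  130 → bin 9  [load 290/370]
  120 → bin 10 (new)  [load 120/370]
  120 → bin 10  [load 240/370]
  90 → bin 5  [load 370/370]
10 bins opened.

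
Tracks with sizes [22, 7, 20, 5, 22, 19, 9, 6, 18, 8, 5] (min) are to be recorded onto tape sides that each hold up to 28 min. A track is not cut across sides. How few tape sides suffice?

6

Total = 22 + 22 + 20 + 19 + 18 + 9 + 8 + 7 + 6 + 5 + 5 = 141 min.
Lower bound: ⌈141/28⌉ = 6 tape sides.
A packing using 6 tape sides:
  side 1: 22 + 6 = 28
  side 2: 22 + 5 = 27
  side 3: 20 + 8 = 28
  side 4: 19 + 9 = 28
  side 5: 18 + 7 = 25
  side 6: 5 = 5
This matches the lower bound, so 6 is optimal.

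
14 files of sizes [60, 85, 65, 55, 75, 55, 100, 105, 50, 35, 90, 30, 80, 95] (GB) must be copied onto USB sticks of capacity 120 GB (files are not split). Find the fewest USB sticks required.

Total = 105 + 100 + 95 + 90 + 85 + 80 + 75 + 65 + 60 + 55 + 55 + 50 + 35 + 30 = 980 GB.
Lower bound: ⌈980/120⌉ = 9 USB sticks.
A packing using 10 USB sticks:
  USB stick 1: 105 = 105
  USB stick 2: 100 = 100
  USB stick 3: 95 = 95
  USB stick 4: 90 + 30 = 120
  USB stick 5: 85 + 35 = 120
  USB stick 6: 80 = 80
  USB stick 7: 75 = 75
  USB stick 8: 65 + 55 = 120
  USB stick 9: 60 + 55 = 115
  USB stick 10: 50 = 50
No arrangement into 9 USB sticks stays within capacity, so 10 is optimal.

10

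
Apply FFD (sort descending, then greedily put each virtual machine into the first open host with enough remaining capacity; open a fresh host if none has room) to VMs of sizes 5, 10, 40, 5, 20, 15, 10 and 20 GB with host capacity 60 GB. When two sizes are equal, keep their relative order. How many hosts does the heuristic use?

3

Sorted descending: 40, 20, 20, 15, 10, 10, 5, 5.
  40 → host 1 (new)  [load 40/60]
  20 → host 1  [load 60/60]
  20 → host 2 (new)  [load 20/60]
  15 → host 2  [load 35/60]
  10 → host 2  [load 45/60]
  10 → host 2  [load 55/60]
  5 → host 2  [load 60/60]
  5 → host 3 (new)  [load 5/60]
3 hosts opened.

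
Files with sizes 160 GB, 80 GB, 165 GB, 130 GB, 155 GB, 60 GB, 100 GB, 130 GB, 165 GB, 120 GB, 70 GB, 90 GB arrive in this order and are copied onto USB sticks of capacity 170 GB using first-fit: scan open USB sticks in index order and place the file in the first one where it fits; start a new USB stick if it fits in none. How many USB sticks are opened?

  160 → USB stick 1 (new)  [load 160/170]
  80 → USB stick 2 (new)  [load 80/170]
  165 → USB stick 3 (new)  [load 165/170]
  130 → USB stick 4 (new)  [load 130/170]
  155 → USB stick 5 (new)  [load 155/170]
  60 → USB stick 2  [load 140/170]
  100 → USB stick 6 (new)  [load 100/170]
  130 → USB stick 7 (new)  [load 130/170]
  165 → USB stick 8 (new)  [load 165/170]
  120 → USB stick 9 (new)  [load 120/170]
  70 → USB stick 6  [load 170/170]
  90 → USB stick 10 (new)  [load 90/170]
10 USB sticks opened.

10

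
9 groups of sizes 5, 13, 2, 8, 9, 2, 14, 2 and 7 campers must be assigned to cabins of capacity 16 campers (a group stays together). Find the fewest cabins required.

Total = 14 + 13 + 9 + 8 + 7 + 5 + 2 + 2 + 2 = 62 campers.
Lower bound: ⌈62/16⌉ = 4 cabins.
A packing using 4 cabins:
  cabin 1: 14 + 2 = 16
  cabin 2: 13 + 2 = 15
  cabin 3: 9 + 7 = 16
  cabin 4: 8 + 5 + 2 = 15
This matches the lower bound, so 4 is optimal.

4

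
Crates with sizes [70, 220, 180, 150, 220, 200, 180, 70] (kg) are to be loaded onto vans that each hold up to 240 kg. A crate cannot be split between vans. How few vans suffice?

Total = 220 + 220 + 200 + 180 + 180 + 150 + 70 + 70 = 1290 kg.
Lower bound: ⌈1290/240⌉ = 6 vans.
A packing using 7 vans:
  van 1: 220 = 220
  van 2: 220 = 220
  van 3: 200 = 200
  van 4: 180 = 180
  van 5: 180 = 180
  van 6: 150 + 70 = 220
  van 7: 70 = 70
No arrangement into 6 vans stays within capacity, so 7 is optimal.

7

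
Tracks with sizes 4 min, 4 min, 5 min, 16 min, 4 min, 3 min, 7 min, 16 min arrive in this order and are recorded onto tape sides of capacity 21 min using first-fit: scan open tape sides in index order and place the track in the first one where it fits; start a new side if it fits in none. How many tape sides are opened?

4

  4 → side 1 (new)  [load 4/21]
  4 → side 1  [load 8/21]
  5 → side 1  [load 13/21]
  16 → side 2 (new)  [load 16/21]
  4 → side 1  [load 17/21]
  3 → side 1  [load 20/21]
  7 → side 3 (new)  [load 7/21]
  16 → side 4 (new)  [load 16/21]
4 tape sides opened.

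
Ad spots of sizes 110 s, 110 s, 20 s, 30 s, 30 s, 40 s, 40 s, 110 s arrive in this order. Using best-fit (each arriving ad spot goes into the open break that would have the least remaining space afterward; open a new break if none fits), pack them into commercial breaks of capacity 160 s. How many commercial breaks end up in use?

  110 → break 1 (new)  [load 110/160]
  110 → break 2 (new)  [load 110/160]
  20 → break 1  [load 130/160]
  30 → break 1  [load 160/160]
  30 → break 2  [load 140/160]
  40 → break 3 (new)  [load 40/160]
  40 → break 3  [load 80/160]
  110 → break 4 (new)  [load 110/160]
4 commercial breaks opened.

4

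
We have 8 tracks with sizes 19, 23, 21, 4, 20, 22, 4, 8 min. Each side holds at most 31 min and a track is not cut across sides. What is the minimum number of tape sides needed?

Total = 23 + 22 + 21 + 20 + 19 + 8 + 4 + 4 = 121 min.
Lower bound: ⌈121/31⌉ = 4 tape sides.
Also, 5 tracks each exceed 31/2 min, and no two of those can share a side, so at least 5 tape sides are needed.
A packing using 5 tape sides:
  side 1: 23 + 8 = 31
  side 2: 22 + 4 + 4 = 30
  side 3: 21 = 21
  side 4: 20 = 20
  side 5: 19 = 19
This matches the lower bound, so 5 is optimal.

5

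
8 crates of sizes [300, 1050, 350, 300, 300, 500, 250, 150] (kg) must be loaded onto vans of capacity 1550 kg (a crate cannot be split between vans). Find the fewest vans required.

Total = 1050 + 500 + 350 + 300 + 300 + 300 + 250 + 150 = 3200 kg.
Lower bound: ⌈3200/1550⌉ = 3 vans.
A packing using 3 vans:
  van 1: 1050 + 500 = 1550
  van 2: 350 + 300 + 300 + 300 + 250 = 1500
  van 3: 150 = 150
This matches the lower bound, so 3 is optimal.

3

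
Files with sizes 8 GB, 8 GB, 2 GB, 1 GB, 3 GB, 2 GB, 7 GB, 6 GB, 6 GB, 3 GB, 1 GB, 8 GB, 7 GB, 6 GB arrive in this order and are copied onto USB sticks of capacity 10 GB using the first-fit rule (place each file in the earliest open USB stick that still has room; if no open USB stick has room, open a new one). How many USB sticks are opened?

9

  8 → USB stick 1 (new)  [load 8/10]
  8 → USB stick 2 (new)  [load 8/10]
  2 → USB stick 1  [load 10/10]
  1 → USB stick 2  [load 9/10]
  3 → USB stick 3 (new)  [load 3/10]
  2 → USB stick 3  [load 5/10]
  7 → USB stick 4 (new)  [load 7/10]
  6 → USB stick 5 (new)  [load 6/10]
  6 → USB stick 6 (new)  [load 6/10]
  3 → USB stick 3  [load 8/10]
  1 → USB stick 2  [load 10/10]
  8 → USB stick 7 (new)  [load 8/10]
  7 → USB stick 8 (new)  [load 7/10]
  6 → USB stick 9 (new)  [load 6/10]
9 USB sticks opened.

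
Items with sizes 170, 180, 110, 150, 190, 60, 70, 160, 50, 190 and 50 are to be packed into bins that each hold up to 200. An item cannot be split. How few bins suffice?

Total = 190 + 190 + 180 + 170 + 160 + 150 + 110 + 70 + 60 + 50 + 50 = 1380.
Lower bound: ⌈1380/200⌉ = 7 bins.
A packing using 8 bins:
  bin 1: 190 = 190
  bin 2: 190 = 190
  bin 3: 180 = 180
  bin 4: 170 = 170
  bin 5: 160 = 160
  bin 6: 150 + 50 = 200
  bin 7: 110 + 70 = 180
  bin 8: 60 + 50 = 110
No arrangement into 7 bins stays within capacity, so 8 is optimal.

8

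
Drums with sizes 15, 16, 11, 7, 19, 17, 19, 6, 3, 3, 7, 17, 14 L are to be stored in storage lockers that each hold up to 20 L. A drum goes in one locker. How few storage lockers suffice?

Total = 19 + 19 + 17 + 17 + 16 + 15 + 14 + 11 + 7 + 7 + 6 + 3 + 3 = 154 L.
Lower bound: ⌈154/20⌉ = 8 storage lockers.
A packing using 9 storage lockers:
  locker 1: 19 = 19
  locker 2: 19 = 19
  locker 3: 17 + 3 = 20
  locker 4: 17 + 3 = 20
  locker 5: 16 = 16
  locker 6: 15 = 15
  locker 7: 14 + 6 = 20
  locker 8: 11 + 7 = 18
  locker 9: 7 = 7
No arrangement into 8 storage lockers stays within capacity, so 9 is optimal.

9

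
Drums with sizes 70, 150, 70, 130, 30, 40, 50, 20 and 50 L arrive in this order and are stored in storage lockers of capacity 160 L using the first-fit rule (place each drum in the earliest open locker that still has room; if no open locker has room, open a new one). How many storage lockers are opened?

4

  70 → locker 1 (new)  [load 70/160]
  150 → locker 2 (new)  [load 150/160]
  70 → locker 1  [load 140/160]
  130 → locker 3 (new)  [load 130/160]
  30 → locker 3  [load 160/160]
  40 → locker 4 (new)  [load 40/160]
  50 → locker 4  [load 90/160]
  20 → locker 1  [load 160/160]
  50 → locker 4  [load 140/160]
4 storage lockers opened.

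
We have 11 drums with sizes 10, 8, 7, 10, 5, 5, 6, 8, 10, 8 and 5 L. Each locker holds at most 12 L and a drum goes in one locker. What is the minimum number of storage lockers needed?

9

Total = 10 + 10 + 10 + 8 + 8 + 8 + 7 + 6 + 5 + 5 + 5 = 82 L.
Lower bound: ⌈82/12⌉ = 7 storage lockers.
A packing using 9 storage lockers:
  locker 1: 10 = 10
  locker 2: 10 = 10
  locker 3: 10 = 10
  locker 4: 8 = 8
  locker 5: 8 = 8
  locker 6: 8 = 8
  locker 7: 7 + 5 = 12
  locker 8: 6 + 5 = 11
  locker 9: 5 = 5
No arrangement into 8 storage lockers stays within capacity, so 9 is optimal.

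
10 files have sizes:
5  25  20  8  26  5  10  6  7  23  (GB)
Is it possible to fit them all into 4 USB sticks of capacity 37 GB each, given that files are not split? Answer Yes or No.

A valid assignment using 4 USB sticks:
  USB stick 1: 26 + 10 = 36
  USB stick 2: 25 + 8 = 33
  USB stick 3: 23 + 7 + 6 = 36
  USB stick 4: 20 + 5 + 5 = 30
Every load is within 37 GB, so 4 USB sticks suffice.

Yes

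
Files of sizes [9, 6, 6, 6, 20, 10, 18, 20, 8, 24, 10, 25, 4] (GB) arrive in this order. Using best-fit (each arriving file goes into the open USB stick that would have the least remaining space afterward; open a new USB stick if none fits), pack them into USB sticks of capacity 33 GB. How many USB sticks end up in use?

  9 → USB stick 1 (new)  [load 9/33]
  6 → USB stick 1  [load 15/33]
  6 → USB stick 1  [load 21/33]
  6 → USB stick 1  [load 27/33]
  20 → USB stick 2 (new)  [load 20/33]
  10 → USB stick 2  [load 30/33]
  18 → USB stick 3 (new)  [load 18/33]
  20 → USB stick 4 (new)  [load 20/33]
  8 → USB stick 4  [load 28/33]
  24 → USB stick 5 (new)  [load 24/33]
  10 → USB stick 3  [load 28/33]
  25 → USB stick 6 (new)  [load 25/33]
  4 → USB stick 3  [load 32/33]
6 USB sticks opened.

6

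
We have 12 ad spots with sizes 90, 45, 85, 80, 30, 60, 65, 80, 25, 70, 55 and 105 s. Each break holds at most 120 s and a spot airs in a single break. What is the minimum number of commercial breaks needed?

Total = 105 + 90 + 85 + 80 + 80 + 70 + 65 + 60 + 55 + 45 + 30 + 25 = 790 s.
Lower bound: ⌈790/120⌉ = 7 commercial breaks.
A packing using 8 commercial breaks:
  break 1: 105 = 105
  break 2: 90 + 30 = 120
  break 3: 85 + 25 = 110
  break 4: 80 = 80
  break 5: 80 = 80
  break 6: 70 + 45 = 115
  break 7: 65 + 55 = 120
  break 8: 60 = 60
No arrangement into 7 commercial breaks stays within capacity, so 8 is optimal.

8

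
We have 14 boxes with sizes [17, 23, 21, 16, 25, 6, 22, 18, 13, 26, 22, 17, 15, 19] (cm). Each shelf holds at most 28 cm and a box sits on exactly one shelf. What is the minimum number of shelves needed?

Total = 26 + 25 + 23 + 22 + 22 + 21 + 19 + 18 + 17 + 17 + 16 + 15 + 13 + 6 = 260 cm.
Lower bound: ⌈260/28⌉ = 10 shelves.
Also, 12 boxes each exceed 14 cm, and no two of those can share a shelf, so at least 12 shelves are needed.
A packing using 12 shelves:
  shelf 1: 26 = 26
  shelf 2: 25 = 25
  shelf 3: 23 = 23
  shelf 4: 22 + 6 = 28
  shelf 5: 22 = 22
  shelf 6: 21 = 21
  shelf 7: 19 = 19
  shelf 8: 18 = 18
  shelf 9: 17 = 17
  shelf 10: 17 = 17
  shelf 11: 16 = 16
  shelf 12: 15 + 13 = 28
This matches the lower bound, so 12 is optimal.

12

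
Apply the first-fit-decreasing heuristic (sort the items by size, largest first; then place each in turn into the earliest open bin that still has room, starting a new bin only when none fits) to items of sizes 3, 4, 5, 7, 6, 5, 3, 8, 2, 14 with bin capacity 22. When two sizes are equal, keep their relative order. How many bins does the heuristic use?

Sorted descending: 14, 8, 7, 6, 5, 5, 4, 3, 3, 2.
  14 → bin 1 (new)  [load 14/22]
  8 → bin 1  [load 22/22]
  7 → bin 2 (new)  [load 7/22]
  6 → bin 2  [load 13/22]
  5 → bin 2  [load 18/22]
  5 → bin 3 (new)  [load 5/22]
  4 → bin 2  [load 22/22]
  3 → bin 3  [load 8/22]
  3 → bin 3  [load 11/22]
  2 → bin 3  [load 13/22]
3 bins opened.

3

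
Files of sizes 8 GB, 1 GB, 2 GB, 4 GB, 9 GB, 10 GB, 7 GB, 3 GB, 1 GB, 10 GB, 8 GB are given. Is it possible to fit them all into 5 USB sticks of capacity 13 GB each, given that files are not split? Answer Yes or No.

Total = 63 GB; ⌈63/13⌉ = 5.
6 files each exceed half the capacity and cannot share a USB stick, forcing at least 6 USB sticks.
At least 6 USB sticks are required, but only 5 are allowed.

No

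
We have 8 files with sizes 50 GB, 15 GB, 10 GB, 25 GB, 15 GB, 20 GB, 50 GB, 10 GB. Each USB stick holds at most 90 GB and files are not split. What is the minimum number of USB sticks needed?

3

Total = 50 + 50 + 25 + 20 + 15 + 15 + 10 + 10 = 195 GB.
Lower bound: ⌈195/90⌉ = 3 USB sticks.
A packing using 3 USB sticks:
  USB stick 1: 50 + 25 + 15 = 90
  USB stick 2: 50 + 20 + 15 = 85
  USB stick 3: 10 + 10 = 20
This matches the lower bound, so 3 is optimal.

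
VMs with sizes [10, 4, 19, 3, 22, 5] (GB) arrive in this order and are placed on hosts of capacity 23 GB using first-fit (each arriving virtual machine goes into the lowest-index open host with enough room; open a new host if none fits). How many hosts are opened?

  10 → host 1 (new)  [load 10/23]
  4 → host 1  [load 14/23]
  19 → host 2 (new)  [load 19/23]
  3 → host 1  [load 17/23]
  22 → host 3 (new)  [load 22/23]
  5 → host 1  [load 22/23]
3 hosts opened.

3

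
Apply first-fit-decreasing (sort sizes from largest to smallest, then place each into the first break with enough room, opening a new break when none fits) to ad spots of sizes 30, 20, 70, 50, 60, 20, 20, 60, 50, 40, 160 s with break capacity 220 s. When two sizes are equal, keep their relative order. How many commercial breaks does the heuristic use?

3

Sorted descending: 160, 70, 60, 60, 50, 50, 40, 30, 20, 20, 20.
  160 → break 1 (new)  [load 160/220]
  70 → break 2 (new)  [load 70/220]
  60 → break 1  [load 220/220]
  60 → break 2  [load 130/220]
  50 → break 2  [load 180/220]
  50 → break 3 (new)  [load 50/220]
  40 → break 2  [load 220/220]
  30 → break 3  [load 80/220]
  20 → break 3  [load 100/220]
  20 → break 3  [load 120/220]
  20 → break 3  [load 140/220]
3 commercial breaks opened.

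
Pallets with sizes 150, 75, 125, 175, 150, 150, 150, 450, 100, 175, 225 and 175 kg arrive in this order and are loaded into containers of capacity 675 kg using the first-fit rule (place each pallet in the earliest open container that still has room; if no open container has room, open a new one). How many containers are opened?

  150 → container 1 (new)  [load 150/675]
  75 → container 1  [load 225/675]
  125 → container 1  [load 350/675]
  175 → container 1  [load 525/675]
  150 → container 1  [load 675/675]
  150 → container 2 (new)  [load 150/675]
  150 → container 2  [load 300/675]
  450 → container 3 (new)  [load 450/675]
  100 → container 2  [load 400/675]
  175 → container 2  [load 575/675]
  225 → container 3  [load 675/675]
  175 → container 4 (new)  [load 175/675]
4 containers opened.

4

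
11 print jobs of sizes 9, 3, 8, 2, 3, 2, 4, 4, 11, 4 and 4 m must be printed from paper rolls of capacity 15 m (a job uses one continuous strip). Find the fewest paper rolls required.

4

Total = 11 + 9 + 8 + 4 + 4 + 4 + 4 + 3 + 3 + 2 + 2 = 54 m.
Lower bound: ⌈54/15⌉ = 4 paper rolls.
A packing using 4 paper rolls:
  roll 1: 11 + 4 = 15
  roll 2: 9 + 4 + 2 = 15
  roll 3: 8 + 4 + 3 = 15
  roll 4: 4 + 3 + 2 = 9
This matches the lower bound, so 4 is optimal.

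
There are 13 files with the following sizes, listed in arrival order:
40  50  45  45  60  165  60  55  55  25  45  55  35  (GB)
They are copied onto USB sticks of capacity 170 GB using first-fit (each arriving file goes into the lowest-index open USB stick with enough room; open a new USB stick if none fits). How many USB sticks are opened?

5

  40 → USB stick 1 (new)  [load 40/170]
  50 → USB stick 1  [load 90/170]
  45 → USB stick 1  [load 135/170]
  45 → USB stick 2 (new)  [load 45/170]
  60 → USB stick 2  [load 105/170]
  165 → USB stick 3 (new)  [load 165/170]
  60 → USB stick 2  [load 165/170]
  55 → USB stick 4 (new)  [load 55/170]
  55 → USB stick 4  [load 110/170]
  25 → USB stick 1  [load 160/170]
  45 → USB stick 4  [load 155/170]
  55 → USB stick 5 (new)  [load 55/170]
  35 → USB stick 5  [load 90/170]
5 USB sticks opened.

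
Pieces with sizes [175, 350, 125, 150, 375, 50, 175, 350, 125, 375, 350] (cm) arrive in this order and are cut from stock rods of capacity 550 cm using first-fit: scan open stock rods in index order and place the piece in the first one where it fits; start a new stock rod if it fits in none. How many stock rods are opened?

6

  175 → stock rod 1 (new)  [load 175/550]
  350 → stock rod 1  [load 525/550]
  125 → stock rod 2 (new)  [load 125/550]
  150 → stock rod 2  [load 275/550]
  375 → stock rod 3 (new)  [load 375/550]
  50 → stock rod 2  [load 325/550]
  175 → stock rod 2  [load 500/550]
  350 → stock rod 4 (new)  [load 350/550]
  125 → stock rod 3  [load 500/550]
  375 → stock rod 5 (new)  [load 375/550]
  350 → stock rod 6 (new)  [load 350/550]
6 stock rods opened.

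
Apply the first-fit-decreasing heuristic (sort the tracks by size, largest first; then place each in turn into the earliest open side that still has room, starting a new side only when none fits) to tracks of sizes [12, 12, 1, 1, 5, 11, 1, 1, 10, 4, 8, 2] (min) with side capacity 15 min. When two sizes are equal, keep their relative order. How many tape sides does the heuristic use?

5

Sorted descending: 12, 12, 11, 10, 8, 5, 4, 2, 1, 1, 1, 1.
  12 → side 1 (new)  [load 12/15]
  12 → side 2 (new)  [load 12/15]
  11 → side 3 (new)  [load 11/15]
  10 → side 4 (new)  [load 10/15]
  8 → side 5 (new)  [load 8/15]
  5 → side 4  [load 15/15]
  4 → side 3  [load 15/15]
  2 → side 1  [load 14/15]
  1 → side 1  [load 15/15]
  1 → side 2  [load 13/15]
  1 → side 2  [load 14/15]
  1 → side 2  [load 15/15]
5 tape sides opened.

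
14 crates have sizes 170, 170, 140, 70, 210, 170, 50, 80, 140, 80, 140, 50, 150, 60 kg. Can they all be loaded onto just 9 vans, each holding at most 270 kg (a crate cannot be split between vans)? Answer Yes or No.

Yes

A valid assignment using 8 vans:
  van 1: 210 + 60 = 270
  van 2: 170 + 80 = 250
  van 3: 170 + 80 = 250
  van 4: 170 + 70 = 240
  van 5: 150 + 50 + 50 = 250
  van 6: 140 = 140
  van 7: 140 = 140
  van 8: 140 = 140
That uses only 8 ≤ 9, so 9 vans are enough.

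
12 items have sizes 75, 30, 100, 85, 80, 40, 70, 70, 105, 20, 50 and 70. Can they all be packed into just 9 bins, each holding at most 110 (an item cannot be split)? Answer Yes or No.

Yes

A valid assignment using 9 bins:
  bin 1: 105 = 105
  bin 2: 100 = 100
  bin 3: 85 + 20 = 105
  bin 4: 80 + 30 = 110
  bin 5: 75 = 75
  bin 6: 70 + 40 = 110
  bin 7: 70 = 70
  bin 8: 70 = 70
  bin 9: 50 = 50
Every load is within 110, so 9 bins suffice.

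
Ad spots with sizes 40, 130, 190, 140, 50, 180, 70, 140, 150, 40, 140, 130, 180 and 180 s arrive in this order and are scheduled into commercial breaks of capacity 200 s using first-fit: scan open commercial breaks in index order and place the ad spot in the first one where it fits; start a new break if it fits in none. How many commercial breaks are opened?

11

  40 → break 1 (new)  [load 40/200]
  130 → break 1  [load 170/200]
  190 → break 2 (new)  [load 190/200]
  140 → break 3 (new)  [load 140/200]
  50 → break 3  [load 190/200]
  180 → break 4 (new)  [load 180/200]
  70 → break 5 (new)  [load 70/200]
  140 → break 6 (new)  [load 140/200]
  150 → break 7 (new)  [load 150/200]
  40 → break 5  [load 110/200]
  140 → break 8 (new)  [load 140/200]
  130 → break 9 (new)  [load 130/200]
  180 → break 10 (new)  [load 180/200]
  180 → break 11 (new)  [load 180/200]
11 commercial breaks opened.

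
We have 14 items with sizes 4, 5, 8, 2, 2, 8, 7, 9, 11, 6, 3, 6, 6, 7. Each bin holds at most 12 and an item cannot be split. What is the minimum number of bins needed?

Total = 11 + 9 + 8 + 8 + 7 + 7 + 6 + 6 + 6 + 5 + 4 + 3 + 2 + 2 = 84.
Lower bound: ⌈84/12⌉ = 7 bins.
A packing using 8 bins:
  bin 1: 11 = 11
  bin 2: 9 + 3 = 12
  bin 3: 8 + 4 = 12
  bin 4: 8 + 2 + 2 = 12
  bin 5: 7 + 5 = 12
  bin 6: 7 = 7
  bin 7: 6 + 6 = 12
  bin 8: 6 = 6
No arrangement into 7 bins stays within capacity, so 8 is optimal.

8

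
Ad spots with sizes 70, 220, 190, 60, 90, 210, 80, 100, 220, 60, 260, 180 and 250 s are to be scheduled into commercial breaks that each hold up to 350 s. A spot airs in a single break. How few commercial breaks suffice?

7

Total = 260 + 250 + 220 + 220 + 210 + 190 + 180 + 100 + 90 + 80 + 70 + 60 + 60 = 1990 s.
Lower bound: ⌈1990/350⌉ = 6 commercial breaks.
Also, 7 ad spots each exceed 175 s, and no two of those can share a break, so at least 7 commercial breaks are needed.
A packing using 7 commercial breaks:
  break 1: 260 + 90 = 350
  break 2: 250 + 100 = 350
  break 3: 220 + 80 = 300
  break 4: 220 + 70 + 60 = 350
  break 5: 210 + 60 = 270
  break 6: 190 = 190
  break 7: 180 = 180
This matches the lower bound, so 7 is optimal.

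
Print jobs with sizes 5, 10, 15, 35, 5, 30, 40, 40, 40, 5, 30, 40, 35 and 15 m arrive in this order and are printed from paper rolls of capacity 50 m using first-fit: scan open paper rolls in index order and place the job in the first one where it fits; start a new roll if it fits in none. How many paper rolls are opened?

9

  5 → roll 1 (new)  [load 5/50]
  10 → roll 1  [load 15/50]
  15 → roll 1  [load 30/50]
  35 → roll 2 (new)  [load 35/50]
  5 → roll 1  [load 35/50]
  30 → roll 3 (new)  [load 30/50]
  40 → roll 4 (new)  [load 40/50]
  40 → roll 5 (new)  [load 40/50]
  40 → roll 6 (new)  [load 40/50]
  5 → roll 1  [load 40/50]
  30 → roll 7 (new)  [load 30/50]
  40 → roll 8 (new)  [load 40/50]
  35 → roll 9 (new)  [load 35/50]
  15 → roll 2  [load 50/50]
9 paper rolls opened.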